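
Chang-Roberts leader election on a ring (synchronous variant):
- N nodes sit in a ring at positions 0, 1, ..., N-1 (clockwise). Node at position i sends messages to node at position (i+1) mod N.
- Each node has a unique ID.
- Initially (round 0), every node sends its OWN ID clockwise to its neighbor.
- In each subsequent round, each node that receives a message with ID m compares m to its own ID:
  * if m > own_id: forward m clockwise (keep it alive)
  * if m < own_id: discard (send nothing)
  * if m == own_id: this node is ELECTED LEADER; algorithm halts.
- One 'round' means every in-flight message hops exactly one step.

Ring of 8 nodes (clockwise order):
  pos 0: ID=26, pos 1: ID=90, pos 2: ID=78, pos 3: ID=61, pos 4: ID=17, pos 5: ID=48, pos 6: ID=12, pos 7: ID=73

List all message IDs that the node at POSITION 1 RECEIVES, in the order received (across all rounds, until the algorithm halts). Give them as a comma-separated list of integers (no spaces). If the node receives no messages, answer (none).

Answer: 26,73,78,90

Derivation:
Round 1: pos1(id90) recv 26: drop; pos2(id78) recv 90: fwd; pos3(id61) recv 78: fwd; pos4(id17) recv 61: fwd; pos5(id48) recv 17: drop; pos6(id12) recv 48: fwd; pos7(id73) recv 12: drop; pos0(id26) recv 73: fwd
Round 2: pos3(id61) recv 90: fwd; pos4(id17) recv 78: fwd; pos5(id48) recv 61: fwd; pos7(id73) recv 48: drop; pos1(id90) recv 73: drop
Round 3: pos4(id17) recv 90: fwd; pos5(id48) recv 78: fwd; pos6(id12) recv 61: fwd
Round 4: pos5(id48) recv 90: fwd; pos6(id12) recv 78: fwd; pos7(id73) recv 61: drop
Round 5: pos6(id12) recv 90: fwd; pos7(id73) recv 78: fwd
Round 6: pos7(id73) recv 90: fwd; pos0(id26) recv 78: fwd
Round 7: pos0(id26) recv 90: fwd; pos1(id90) recv 78: drop
Round 8: pos1(id90) recv 90: ELECTED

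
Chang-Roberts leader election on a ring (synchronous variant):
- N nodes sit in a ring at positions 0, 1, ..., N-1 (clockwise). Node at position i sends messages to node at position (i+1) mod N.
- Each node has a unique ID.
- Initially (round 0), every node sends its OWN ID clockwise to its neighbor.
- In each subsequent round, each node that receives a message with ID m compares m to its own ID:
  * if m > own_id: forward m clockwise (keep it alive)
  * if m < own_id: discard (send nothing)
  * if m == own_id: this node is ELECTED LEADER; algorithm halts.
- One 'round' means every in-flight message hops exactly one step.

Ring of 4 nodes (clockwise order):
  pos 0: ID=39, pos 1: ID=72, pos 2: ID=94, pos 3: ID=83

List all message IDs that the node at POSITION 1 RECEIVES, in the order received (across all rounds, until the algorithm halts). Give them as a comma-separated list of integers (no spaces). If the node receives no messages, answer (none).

Answer: 39,83,94

Derivation:
Round 1: pos1(id72) recv 39: drop; pos2(id94) recv 72: drop; pos3(id83) recv 94: fwd; pos0(id39) recv 83: fwd
Round 2: pos0(id39) recv 94: fwd; pos1(id72) recv 83: fwd
Round 3: pos1(id72) recv 94: fwd; pos2(id94) recv 83: drop
Round 4: pos2(id94) recv 94: ELECTED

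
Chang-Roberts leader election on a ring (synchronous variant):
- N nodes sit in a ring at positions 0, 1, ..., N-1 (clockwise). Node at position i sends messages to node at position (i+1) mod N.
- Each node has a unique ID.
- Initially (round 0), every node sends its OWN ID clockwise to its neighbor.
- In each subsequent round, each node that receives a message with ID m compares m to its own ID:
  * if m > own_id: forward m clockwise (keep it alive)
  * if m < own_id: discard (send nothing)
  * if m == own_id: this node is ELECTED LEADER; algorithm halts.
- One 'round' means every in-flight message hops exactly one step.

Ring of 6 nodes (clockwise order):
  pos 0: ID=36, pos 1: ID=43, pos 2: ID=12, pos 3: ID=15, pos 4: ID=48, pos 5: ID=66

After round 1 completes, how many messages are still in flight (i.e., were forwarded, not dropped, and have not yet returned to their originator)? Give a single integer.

Round 1: pos1(id43) recv 36: drop; pos2(id12) recv 43: fwd; pos3(id15) recv 12: drop; pos4(id48) recv 15: drop; pos5(id66) recv 48: drop; pos0(id36) recv 66: fwd
After round 1: 2 messages still in flight

Answer: 2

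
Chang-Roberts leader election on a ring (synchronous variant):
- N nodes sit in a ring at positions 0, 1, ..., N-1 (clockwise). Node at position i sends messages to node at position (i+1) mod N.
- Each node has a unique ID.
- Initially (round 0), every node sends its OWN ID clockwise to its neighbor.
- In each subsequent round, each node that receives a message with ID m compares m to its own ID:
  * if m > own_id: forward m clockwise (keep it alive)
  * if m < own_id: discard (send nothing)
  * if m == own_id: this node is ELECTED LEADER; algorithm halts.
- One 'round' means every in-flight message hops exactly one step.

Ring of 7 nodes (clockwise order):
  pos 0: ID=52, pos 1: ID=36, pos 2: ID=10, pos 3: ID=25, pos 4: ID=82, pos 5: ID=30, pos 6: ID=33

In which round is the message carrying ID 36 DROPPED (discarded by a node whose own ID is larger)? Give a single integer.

Round 1: pos1(id36) recv 52: fwd; pos2(id10) recv 36: fwd; pos3(id25) recv 10: drop; pos4(id82) recv 25: drop; pos5(id30) recv 82: fwd; pos6(id33) recv 30: drop; pos0(id52) recv 33: drop
Round 2: pos2(id10) recv 52: fwd; pos3(id25) recv 36: fwd; pos6(id33) recv 82: fwd
Round 3: pos3(id25) recv 52: fwd; pos4(id82) recv 36: drop; pos0(id52) recv 82: fwd
Round 4: pos4(id82) recv 52: drop; pos1(id36) recv 82: fwd
Round 5: pos2(id10) recv 82: fwd
Round 6: pos3(id25) recv 82: fwd
Round 7: pos4(id82) recv 82: ELECTED
Message ID 36 originates at pos 1; dropped at pos 4 in round 3

Answer: 3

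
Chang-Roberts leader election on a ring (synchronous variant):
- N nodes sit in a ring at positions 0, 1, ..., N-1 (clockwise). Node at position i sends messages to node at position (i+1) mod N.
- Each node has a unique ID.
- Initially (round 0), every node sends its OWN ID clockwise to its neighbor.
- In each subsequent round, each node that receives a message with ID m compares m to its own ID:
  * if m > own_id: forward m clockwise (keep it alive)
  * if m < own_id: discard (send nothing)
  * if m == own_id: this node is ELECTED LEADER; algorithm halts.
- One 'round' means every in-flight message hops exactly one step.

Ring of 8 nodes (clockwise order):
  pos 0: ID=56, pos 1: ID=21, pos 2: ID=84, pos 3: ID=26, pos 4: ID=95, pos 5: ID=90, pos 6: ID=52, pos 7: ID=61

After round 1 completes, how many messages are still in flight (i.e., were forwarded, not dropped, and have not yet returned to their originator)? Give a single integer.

Round 1: pos1(id21) recv 56: fwd; pos2(id84) recv 21: drop; pos3(id26) recv 84: fwd; pos4(id95) recv 26: drop; pos5(id90) recv 95: fwd; pos6(id52) recv 90: fwd; pos7(id61) recv 52: drop; pos0(id56) recv 61: fwd
After round 1: 5 messages still in flight

Answer: 5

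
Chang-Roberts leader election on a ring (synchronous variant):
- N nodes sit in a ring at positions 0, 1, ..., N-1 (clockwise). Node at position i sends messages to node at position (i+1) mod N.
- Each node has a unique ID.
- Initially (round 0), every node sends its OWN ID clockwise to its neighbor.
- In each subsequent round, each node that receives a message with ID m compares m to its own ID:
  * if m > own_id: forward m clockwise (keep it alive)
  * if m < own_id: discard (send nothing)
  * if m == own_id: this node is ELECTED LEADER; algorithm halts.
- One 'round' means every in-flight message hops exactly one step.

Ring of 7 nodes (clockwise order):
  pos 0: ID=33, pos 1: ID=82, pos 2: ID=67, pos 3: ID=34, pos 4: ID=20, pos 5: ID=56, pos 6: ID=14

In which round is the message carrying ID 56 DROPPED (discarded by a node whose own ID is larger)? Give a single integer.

Answer: 3

Derivation:
Round 1: pos1(id82) recv 33: drop; pos2(id67) recv 82: fwd; pos3(id34) recv 67: fwd; pos4(id20) recv 34: fwd; pos5(id56) recv 20: drop; pos6(id14) recv 56: fwd; pos0(id33) recv 14: drop
Round 2: pos3(id34) recv 82: fwd; pos4(id20) recv 67: fwd; pos5(id56) recv 34: drop; pos0(id33) recv 56: fwd
Round 3: pos4(id20) recv 82: fwd; pos5(id56) recv 67: fwd; pos1(id82) recv 56: drop
Round 4: pos5(id56) recv 82: fwd; pos6(id14) recv 67: fwd
Round 5: pos6(id14) recv 82: fwd; pos0(id33) recv 67: fwd
Round 6: pos0(id33) recv 82: fwd; pos1(id82) recv 67: drop
Round 7: pos1(id82) recv 82: ELECTED
Message ID 56 originates at pos 5; dropped at pos 1 in round 3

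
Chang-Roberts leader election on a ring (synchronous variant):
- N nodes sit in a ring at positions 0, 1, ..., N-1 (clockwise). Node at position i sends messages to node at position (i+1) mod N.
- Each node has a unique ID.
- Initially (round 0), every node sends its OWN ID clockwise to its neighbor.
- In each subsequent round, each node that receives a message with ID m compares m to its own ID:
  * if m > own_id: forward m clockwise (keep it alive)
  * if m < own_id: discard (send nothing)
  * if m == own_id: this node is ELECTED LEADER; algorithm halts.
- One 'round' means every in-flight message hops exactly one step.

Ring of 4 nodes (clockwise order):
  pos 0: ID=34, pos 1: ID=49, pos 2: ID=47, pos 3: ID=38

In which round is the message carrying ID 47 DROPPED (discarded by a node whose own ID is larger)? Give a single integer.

Answer: 3

Derivation:
Round 1: pos1(id49) recv 34: drop; pos2(id47) recv 49: fwd; pos3(id38) recv 47: fwd; pos0(id34) recv 38: fwd
Round 2: pos3(id38) recv 49: fwd; pos0(id34) recv 47: fwd; pos1(id49) recv 38: drop
Round 3: pos0(id34) recv 49: fwd; pos1(id49) recv 47: drop
Round 4: pos1(id49) recv 49: ELECTED
Message ID 47 originates at pos 2; dropped at pos 1 in round 3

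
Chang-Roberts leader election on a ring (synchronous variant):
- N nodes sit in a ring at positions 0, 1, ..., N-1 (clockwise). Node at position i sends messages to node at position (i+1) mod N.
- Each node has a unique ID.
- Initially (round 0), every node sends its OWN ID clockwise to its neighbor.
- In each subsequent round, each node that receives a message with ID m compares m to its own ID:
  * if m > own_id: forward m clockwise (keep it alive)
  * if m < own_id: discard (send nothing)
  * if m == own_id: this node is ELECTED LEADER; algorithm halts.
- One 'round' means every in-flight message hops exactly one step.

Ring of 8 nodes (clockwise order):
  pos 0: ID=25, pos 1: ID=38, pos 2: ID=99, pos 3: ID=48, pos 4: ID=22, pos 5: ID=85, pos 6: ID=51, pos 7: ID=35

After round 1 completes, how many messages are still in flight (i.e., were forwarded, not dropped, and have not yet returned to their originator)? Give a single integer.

Answer: 5

Derivation:
Round 1: pos1(id38) recv 25: drop; pos2(id99) recv 38: drop; pos3(id48) recv 99: fwd; pos4(id22) recv 48: fwd; pos5(id85) recv 22: drop; pos6(id51) recv 85: fwd; pos7(id35) recv 51: fwd; pos0(id25) recv 35: fwd
After round 1: 5 messages still in flight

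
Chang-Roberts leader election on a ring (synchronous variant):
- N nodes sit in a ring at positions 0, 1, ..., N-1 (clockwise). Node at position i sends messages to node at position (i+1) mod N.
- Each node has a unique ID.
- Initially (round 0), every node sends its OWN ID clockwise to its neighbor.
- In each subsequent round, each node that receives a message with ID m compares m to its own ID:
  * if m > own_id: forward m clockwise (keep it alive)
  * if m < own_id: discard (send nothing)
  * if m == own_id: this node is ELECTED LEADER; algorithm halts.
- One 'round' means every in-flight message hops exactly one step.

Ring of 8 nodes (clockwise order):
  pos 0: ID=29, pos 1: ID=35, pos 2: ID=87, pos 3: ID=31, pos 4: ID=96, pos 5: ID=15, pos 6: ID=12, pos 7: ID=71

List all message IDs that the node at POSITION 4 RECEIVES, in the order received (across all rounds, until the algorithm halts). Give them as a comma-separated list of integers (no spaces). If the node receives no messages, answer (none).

Answer: 31,87,96

Derivation:
Round 1: pos1(id35) recv 29: drop; pos2(id87) recv 35: drop; pos3(id31) recv 87: fwd; pos4(id96) recv 31: drop; pos5(id15) recv 96: fwd; pos6(id12) recv 15: fwd; pos7(id71) recv 12: drop; pos0(id29) recv 71: fwd
Round 2: pos4(id96) recv 87: drop; pos6(id12) recv 96: fwd; pos7(id71) recv 15: drop; pos1(id35) recv 71: fwd
Round 3: pos7(id71) recv 96: fwd; pos2(id87) recv 71: drop
Round 4: pos0(id29) recv 96: fwd
Round 5: pos1(id35) recv 96: fwd
Round 6: pos2(id87) recv 96: fwd
Round 7: pos3(id31) recv 96: fwd
Round 8: pos4(id96) recv 96: ELECTED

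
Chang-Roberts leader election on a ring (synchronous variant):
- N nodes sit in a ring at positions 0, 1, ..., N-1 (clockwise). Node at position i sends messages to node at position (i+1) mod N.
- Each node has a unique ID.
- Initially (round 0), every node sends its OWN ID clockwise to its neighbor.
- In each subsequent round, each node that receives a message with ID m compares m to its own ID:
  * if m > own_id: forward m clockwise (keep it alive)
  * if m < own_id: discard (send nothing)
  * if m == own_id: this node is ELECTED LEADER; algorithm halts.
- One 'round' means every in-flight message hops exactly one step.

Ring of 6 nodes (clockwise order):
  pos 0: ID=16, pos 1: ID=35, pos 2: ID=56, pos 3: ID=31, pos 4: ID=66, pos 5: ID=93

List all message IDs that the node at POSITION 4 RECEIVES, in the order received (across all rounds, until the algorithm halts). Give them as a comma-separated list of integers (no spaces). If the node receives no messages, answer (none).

Round 1: pos1(id35) recv 16: drop; pos2(id56) recv 35: drop; pos3(id31) recv 56: fwd; pos4(id66) recv 31: drop; pos5(id93) recv 66: drop; pos0(id16) recv 93: fwd
Round 2: pos4(id66) recv 56: drop; pos1(id35) recv 93: fwd
Round 3: pos2(id56) recv 93: fwd
Round 4: pos3(id31) recv 93: fwd
Round 5: pos4(id66) recv 93: fwd
Round 6: pos5(id93) recv 93: ELECTED

Answer: 31,56,93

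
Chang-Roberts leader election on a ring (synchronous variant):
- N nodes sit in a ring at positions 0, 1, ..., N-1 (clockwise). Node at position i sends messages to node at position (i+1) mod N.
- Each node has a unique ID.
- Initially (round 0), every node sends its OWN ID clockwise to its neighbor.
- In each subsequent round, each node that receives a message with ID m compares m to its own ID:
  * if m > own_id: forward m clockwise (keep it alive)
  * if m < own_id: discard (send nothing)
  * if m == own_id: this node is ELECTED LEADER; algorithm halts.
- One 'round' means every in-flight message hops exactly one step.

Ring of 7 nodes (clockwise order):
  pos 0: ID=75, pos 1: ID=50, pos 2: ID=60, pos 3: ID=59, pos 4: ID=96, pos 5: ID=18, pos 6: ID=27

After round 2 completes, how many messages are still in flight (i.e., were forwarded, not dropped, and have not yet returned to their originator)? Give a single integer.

Round 1: pos1(id50) recv 75: fwd; pos2(id60) recv 50: drop; pos3(id59) recv 60: fwd; pos4(id96) recv 59: drop; pos5(id18) recv 96: fwd; pos6(id27) recv 18: drop; pos0(id75) recv 27: drop
Round 2: pos2(id60) recv 75: fwd; pos4(id96) recv 60: drop; pos6(id27) recv 96: fwd
After round 2: 2 messages still in flight

Answer: 2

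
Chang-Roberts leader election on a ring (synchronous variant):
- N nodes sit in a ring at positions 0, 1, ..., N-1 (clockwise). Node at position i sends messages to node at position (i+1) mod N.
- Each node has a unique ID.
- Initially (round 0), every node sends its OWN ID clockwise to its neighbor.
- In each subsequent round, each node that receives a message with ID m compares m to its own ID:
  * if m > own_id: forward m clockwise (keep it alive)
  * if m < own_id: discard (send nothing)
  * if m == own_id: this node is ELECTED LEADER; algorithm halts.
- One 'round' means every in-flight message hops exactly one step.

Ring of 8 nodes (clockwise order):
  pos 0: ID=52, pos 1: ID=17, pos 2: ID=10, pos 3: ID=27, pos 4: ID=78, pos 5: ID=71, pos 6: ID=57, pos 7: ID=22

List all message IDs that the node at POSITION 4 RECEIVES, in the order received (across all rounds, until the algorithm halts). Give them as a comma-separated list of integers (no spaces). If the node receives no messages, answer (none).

Round 1: pos1(id17) recv 52: fwd; pos2(id10) recv 17: fwd; pos3(id27) recv 10: drop; pos4(id78) recv 27: drop; pos5(id71) recv 78: fwd; pos6(id57) recv 71: fwd; pos7(id22) recv 57: fwd; pos0(id52) recv 22: drop
Round 2: pos2(id10) recv 52: fwd; pos3(id27) recv 17: drop; pos6(id57) recv 78: fwd; pos7(id22) recv 71: fwd; pos0(id52) recv 57: fwd
Round 3: pos3(id27) recv 52: fwd; pos7(id22) recv 78: fwd; pos0(id52) recv 71: fwd; pos1(id17) recv 57: fwd
Round 4: pos4(id78) recv 52: drop; pos0(id52) recv 78: fwd; pos1(id17) recv 71: fwd; pos2(id10) recv 57: fwd
Round 5: pos1(id17) recv 78: fwd; pos2(id10) recv 71: fwd; pos3(id27) recv 57: fwd
Round 6: pos2(id10) recv 78: fwd; pos3(id27) recv 71: fwd; pos4(id78) recv 57: drop
Round 7: pos3(id27) recv 78: fwd; pos4(id78) recv 71: drop
Round 8: pos4(id78) recv 78: ELECTED

Answer: 27,52,57,71,78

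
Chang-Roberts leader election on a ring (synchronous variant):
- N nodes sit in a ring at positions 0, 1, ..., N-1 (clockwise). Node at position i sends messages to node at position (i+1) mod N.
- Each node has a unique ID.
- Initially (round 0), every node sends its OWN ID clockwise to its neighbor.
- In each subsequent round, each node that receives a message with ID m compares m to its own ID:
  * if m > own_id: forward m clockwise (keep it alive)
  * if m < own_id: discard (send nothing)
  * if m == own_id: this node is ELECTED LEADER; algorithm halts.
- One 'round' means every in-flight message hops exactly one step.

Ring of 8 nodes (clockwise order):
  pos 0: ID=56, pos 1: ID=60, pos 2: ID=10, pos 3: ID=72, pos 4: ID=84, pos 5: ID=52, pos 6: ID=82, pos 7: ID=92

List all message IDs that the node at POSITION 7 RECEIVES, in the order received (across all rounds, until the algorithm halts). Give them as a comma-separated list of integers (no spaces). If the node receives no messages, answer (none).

Round 1: pos1(id60) recv 56: drop; pos2(id10) recv 60: fwd; pos3(id72) recv 10: drop; pos4(id84) recv 72: drop; pos5(id52) recv 84: fwd; pos6(id82) recv 52: drop; pos7(id92) recv 82: drop; pos0(id56) recv 92: fwd
Round 2: pos3(id72) recv 60: drop; pos6(id82) recv 84: fwd; pos1(id60) recv 92: fwd
Round 3: pos7(id92) recv 84: drop; pos2(id10) recv 92: fwd
Round 4: pos3(id72) recv 92: fwd
Round 5: pos4(id84) recv 92: fwd
Round 6: pos5(id52) recv 92: fwd
Round 7: pos6(id82) recv 92: fwd
Round 8: pos7(id92) recv 92: ELECTED

Answer: 82,84,92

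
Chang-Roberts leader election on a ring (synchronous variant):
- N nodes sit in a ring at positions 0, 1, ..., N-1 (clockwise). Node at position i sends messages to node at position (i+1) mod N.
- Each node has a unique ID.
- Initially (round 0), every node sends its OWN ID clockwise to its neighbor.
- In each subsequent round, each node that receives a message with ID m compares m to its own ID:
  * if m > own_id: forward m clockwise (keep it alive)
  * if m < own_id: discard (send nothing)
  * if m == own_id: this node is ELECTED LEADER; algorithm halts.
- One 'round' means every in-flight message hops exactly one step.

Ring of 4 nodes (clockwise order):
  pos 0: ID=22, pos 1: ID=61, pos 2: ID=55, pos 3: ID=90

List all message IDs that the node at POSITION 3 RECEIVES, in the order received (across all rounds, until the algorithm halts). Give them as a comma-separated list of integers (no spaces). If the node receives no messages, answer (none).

Round 1: pos1(id61) recv 22: drop; pos2(id55) recv 61: fwd; pos3(id90) recv 55: drop; pos0(id22) recv 90: fwd
Round 2: pos3(id90) recv 61: drop; pos1(id61) recv 90: fwd
Round 3: pos2(id55) recv 90: fwd
Round 4: pos3(id90) recv 90: ELECTED

Answer: 55,61,90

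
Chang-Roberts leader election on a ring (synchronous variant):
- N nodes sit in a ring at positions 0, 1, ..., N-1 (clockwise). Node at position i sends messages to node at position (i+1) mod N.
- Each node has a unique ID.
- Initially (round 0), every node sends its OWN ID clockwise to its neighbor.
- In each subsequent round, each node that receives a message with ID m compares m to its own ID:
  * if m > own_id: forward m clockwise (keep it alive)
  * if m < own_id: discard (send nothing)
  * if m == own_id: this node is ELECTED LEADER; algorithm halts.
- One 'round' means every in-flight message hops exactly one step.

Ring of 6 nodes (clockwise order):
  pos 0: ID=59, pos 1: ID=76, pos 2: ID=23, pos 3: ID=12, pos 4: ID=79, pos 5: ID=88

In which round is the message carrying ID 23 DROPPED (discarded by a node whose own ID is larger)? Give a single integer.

Answer: 2

Derivation:
Round 1: pos1(id76) recv 59: drop; pos2(id23) recv 76: fwd; pos3(id12) recv 23: fwd; pos4(id79) recv 12: drop; pos5(id88) recv 79: drop; pos0(id59) recv 88: fwd
Round 2: pos3(id12) recv 76: fwd; pos4(id79) recv 23: drop; pos1(id76) recv 88: fwd
Round 3: pos4(id79) recv 76: drop; pos2(id23) recv 88: fwd
Round 4: pos3(id12) recv 88: fwd
Round 5: pos4(id79) recv 88: fwd
Round 6: pos5(id88) recv 88: ELECTED
Message ID 23 originates at pos 2; dropped at pos 4 in round 2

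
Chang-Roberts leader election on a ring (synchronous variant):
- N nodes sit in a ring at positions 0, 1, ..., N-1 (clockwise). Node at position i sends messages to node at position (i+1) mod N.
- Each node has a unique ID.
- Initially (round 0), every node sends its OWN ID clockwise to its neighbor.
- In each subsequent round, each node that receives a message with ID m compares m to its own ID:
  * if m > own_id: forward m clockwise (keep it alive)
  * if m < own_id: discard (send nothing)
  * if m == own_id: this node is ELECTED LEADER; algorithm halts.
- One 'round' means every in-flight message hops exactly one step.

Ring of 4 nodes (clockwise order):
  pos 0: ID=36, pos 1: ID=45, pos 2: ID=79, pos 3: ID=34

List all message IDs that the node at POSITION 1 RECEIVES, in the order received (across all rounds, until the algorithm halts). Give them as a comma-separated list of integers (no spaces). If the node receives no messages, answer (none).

Answer: 36,79

Derivation:
Round 1: pos1(id45) recv 36: drop; pos2(id79) recv 45: drop; pos3(id34) recv 79: fwd; pos0(id36) recv 34: drop
Round 2: pos0(id36) recv 79: fwd
Round 3: pos1(id45) recv 79: fwd
Round 4: pos2(id79) recv 79: ELECTED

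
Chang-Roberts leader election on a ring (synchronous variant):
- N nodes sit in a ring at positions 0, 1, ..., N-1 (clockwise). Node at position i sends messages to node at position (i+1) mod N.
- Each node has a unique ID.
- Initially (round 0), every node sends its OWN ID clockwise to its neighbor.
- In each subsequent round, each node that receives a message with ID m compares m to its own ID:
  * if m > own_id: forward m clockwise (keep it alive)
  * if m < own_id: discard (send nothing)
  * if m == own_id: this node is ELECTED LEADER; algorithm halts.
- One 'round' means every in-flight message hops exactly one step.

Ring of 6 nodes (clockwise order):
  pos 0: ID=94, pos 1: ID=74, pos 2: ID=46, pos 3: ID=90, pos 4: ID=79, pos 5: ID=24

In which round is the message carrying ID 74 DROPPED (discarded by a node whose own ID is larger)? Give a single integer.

Answer: 2

Derivation:
Round 1: pos1(id74) recv 94: fwd; pos2(id46) recv 74: fwd; pos3(id90) recv 46: drop; pos4(id79) recv 90: fwd; pos5(id24) recv 79: fwd; pos0(id94) recv 24: drop
Round 2: pos2(id46) recv 94: fwd; pos3(id90) recv 74: drop; pos5(id24) recv 90: fwd; pos0(id94) recv 79: drop
Round 3: pos3(id90) recv 94: fwd; pos0(id94) recv 90: drop
Round 4: pos4(id79) recv 94: fwd
Round 5: pos5(id24) recv 94: fwd
Round 6: pos0(id94) recv 94: ELECTED
Message ID 74 originates at pos 1; dropped at pos 3 in round 2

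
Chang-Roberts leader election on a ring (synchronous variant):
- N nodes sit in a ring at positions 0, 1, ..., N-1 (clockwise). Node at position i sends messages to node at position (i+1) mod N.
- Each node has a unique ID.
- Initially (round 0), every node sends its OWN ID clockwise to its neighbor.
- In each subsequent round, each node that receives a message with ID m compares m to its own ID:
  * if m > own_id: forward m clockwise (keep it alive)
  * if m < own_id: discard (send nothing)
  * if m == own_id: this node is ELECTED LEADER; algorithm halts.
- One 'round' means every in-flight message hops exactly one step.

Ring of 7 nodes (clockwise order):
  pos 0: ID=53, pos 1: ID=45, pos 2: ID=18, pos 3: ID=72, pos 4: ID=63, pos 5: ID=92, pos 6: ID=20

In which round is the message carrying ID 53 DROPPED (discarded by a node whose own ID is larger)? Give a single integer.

Round 1: pos1(id45) recv 53: fwd; pos2(id18) recv 45: fwd; pos3(id72) recv 18: drop; pos4(id63) recv 72: fwd; pos5(id92) recv 63: drop; pos6(id20) recv 92: fwd; pos0(id53) recv 20: drop
Round 2: pos2(id18) recv 53: fwd; pos3(id72) recv 45: drop; pos5(id92) recv 72: drop; pos0(id53) recv 92: fwd
Round 3: pos3(id72) recv 53: drop; pos1(id45) recv 92: fwd
Round 4: pos2(id18) recv 92: fwd
Round 5: pos3(id72) recv 92: fwd
Round 6: pos4(id63) recv 92: fwd
Round 7: pos5(id92) recv 92: ELECTED
Message ID 53 originates at pos 0; dropped at pos 3 in round 3

Answer: 3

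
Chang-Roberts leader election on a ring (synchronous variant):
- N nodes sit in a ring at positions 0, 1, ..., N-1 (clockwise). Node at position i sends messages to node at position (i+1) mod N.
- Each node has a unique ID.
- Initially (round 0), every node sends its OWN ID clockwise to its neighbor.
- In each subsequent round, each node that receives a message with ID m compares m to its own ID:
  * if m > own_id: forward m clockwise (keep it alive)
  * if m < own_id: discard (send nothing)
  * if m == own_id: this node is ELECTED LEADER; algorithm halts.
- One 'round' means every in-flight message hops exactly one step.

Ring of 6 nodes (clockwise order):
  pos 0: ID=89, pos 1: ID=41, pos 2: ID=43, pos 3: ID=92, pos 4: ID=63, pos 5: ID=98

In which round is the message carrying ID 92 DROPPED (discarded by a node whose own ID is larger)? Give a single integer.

Answer: 2

Derivation:
Round 1: pos1(id41) recv 89: fwd; pos2(id43) recv 41: drop; pos3(id92) recv 43: drop; pos4(id63) recv 92: fwd; pos5(id98) recv 63: drop; pos0(id89) recv 98: fwd
Round 2: pos2(id43) recv 89: fwd; pos5(id98) recv 92: drop; pos1(id41) recv 98: fwd
Round 3: pos3(id92) recv 89: drop; pos2(id43) recv 98: fwd
Round 4: pos3(id92) recv 98: fwd
Round 5: pos4(id63) recv 98: fwd
Round 6: pos5(id98) recv 98: ELECTED
Message ID 92 originates at pos 3; dropped at pos 5 in round 2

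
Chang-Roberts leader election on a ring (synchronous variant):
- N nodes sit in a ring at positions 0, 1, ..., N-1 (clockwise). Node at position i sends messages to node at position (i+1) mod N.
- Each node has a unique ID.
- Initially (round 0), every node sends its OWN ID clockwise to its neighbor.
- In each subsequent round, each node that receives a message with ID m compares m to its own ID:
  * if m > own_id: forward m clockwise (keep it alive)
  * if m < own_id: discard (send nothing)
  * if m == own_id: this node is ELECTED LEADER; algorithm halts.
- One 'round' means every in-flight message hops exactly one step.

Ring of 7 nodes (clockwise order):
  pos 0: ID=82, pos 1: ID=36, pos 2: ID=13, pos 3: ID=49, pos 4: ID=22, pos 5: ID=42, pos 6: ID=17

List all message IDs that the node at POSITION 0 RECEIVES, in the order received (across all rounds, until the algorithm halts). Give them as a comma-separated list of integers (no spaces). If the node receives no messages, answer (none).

Answer: 17,42,49,82

Derivation:
Round 1: pos1(id36) recv 82: fwd; pos2(id13) recv 36: fwd; pos3(id49) recv 13: drop; pos4(id22) recv 49: fwd; pos5(id42) recv 22: drop; pos6(id17) recv 42: fwd; pos0(id82) recv 17: drop
Round 2: pos2(id13) recv 82: fwd; pos3(id49) recv 36: drop; pos5(id42) recv 49: fwd; pos0(id82) recv 42: drop
Round 3: pos3(id49) recv 82: fwd; pos6(id17) recv 49: fwd
Round 4: pos4(id22) recv 82: fwd; pos0(id82) recv 49: drop
Round 5: pos5(id42) recv 82: fwd
Round 6: pos6(id17) recv 82: fwd
Round 7: pos0(id82) recv 82: ELECTED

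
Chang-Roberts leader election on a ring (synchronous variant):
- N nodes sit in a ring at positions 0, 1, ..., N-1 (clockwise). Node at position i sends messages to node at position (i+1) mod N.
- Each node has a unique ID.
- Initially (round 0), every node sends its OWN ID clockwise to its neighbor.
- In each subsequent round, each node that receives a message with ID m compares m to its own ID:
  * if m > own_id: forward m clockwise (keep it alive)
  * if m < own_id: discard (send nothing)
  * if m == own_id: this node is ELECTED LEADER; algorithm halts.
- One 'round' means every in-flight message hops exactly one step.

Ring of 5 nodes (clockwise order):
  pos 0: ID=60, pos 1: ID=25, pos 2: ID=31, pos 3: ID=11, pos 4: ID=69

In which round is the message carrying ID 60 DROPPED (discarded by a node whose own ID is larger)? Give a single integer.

Answer: 4

Derivation:
Round 1: pos1(id25) recv 60: fwd; pos2(id31) recv 25: drop; pos3(id11) recv 31: fwd; pos4(id69) recv 11: drop; pos0(id60) recv 69: fwd
Round 2: pos2(id31) recv 60: fwd; pos4(id69) recv 31: drop; pos1(id25) recv 69: fwd
Round 3: pos3(id11) recv 60: fwd; pos2(id31) recv 69: fwd
Round 4: pos4(id69) recv 60: drop; pos3(id11) recv 69: fwd
Round 5: pos4(id69) recv 69: ELECTED
Message ID 60 originates at pos 0; dropped at pos 4 in round 4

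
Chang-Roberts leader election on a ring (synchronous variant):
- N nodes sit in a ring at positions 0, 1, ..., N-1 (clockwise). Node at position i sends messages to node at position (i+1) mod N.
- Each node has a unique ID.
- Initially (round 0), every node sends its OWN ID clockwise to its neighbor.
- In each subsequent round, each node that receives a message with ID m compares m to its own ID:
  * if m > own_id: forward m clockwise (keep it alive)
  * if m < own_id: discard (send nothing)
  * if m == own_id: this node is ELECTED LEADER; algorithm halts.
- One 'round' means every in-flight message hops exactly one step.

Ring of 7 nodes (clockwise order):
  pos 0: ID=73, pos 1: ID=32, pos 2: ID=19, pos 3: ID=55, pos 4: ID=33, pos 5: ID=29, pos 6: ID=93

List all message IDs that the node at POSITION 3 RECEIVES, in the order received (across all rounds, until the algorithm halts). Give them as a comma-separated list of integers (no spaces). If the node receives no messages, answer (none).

Answer: 19,32,73,93

Derivation:
Round 1: pos1(id32) recv 73: fwd; pos2(id19) recv 32: fwd; pos3(id55) recv 19: drop; pos4(id33) recv 55: fwd; pos5(id29) recv 33: fwd; pos6(id93) recv 29: drop; pos0(id73) recv 93: fwd
Round 2: pos2(id19) recv 73: fwd; pos3(id55) recv 32: drop; pos5(id29) recv 55: fwd; pos6(id93) recv 33: drop; pos1(id32) recv 93: fwd
Round 3: pos3(id55) recv 73: fwd; pos6(id93) recv 55: drop; pos2(id19) recv 93: fwd
Round 4: pos4(id33) recv 73: fwd; pos3(id55) recv 93: fwd
Round 5: pos5(id29) recv 73: fwd; pos4(id33) recv 93: fwd
Round 6: pos6(id93) recv 73: drop; pos5(id29) recv 93: fwd
Round 7: pos6(id93) recv 93: ELECTED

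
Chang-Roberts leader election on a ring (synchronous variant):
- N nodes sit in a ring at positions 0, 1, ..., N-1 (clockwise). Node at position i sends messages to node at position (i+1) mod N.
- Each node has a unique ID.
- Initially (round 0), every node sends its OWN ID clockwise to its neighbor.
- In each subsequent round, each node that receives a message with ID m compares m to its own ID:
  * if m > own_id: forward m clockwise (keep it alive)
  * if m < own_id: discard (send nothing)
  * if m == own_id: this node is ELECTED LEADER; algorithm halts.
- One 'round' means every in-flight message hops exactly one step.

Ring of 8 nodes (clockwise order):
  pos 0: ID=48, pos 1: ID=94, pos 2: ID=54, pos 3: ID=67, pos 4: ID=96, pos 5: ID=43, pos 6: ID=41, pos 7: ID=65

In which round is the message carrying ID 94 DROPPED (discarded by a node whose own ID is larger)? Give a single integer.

Answer: 3

Derivation:
Round 1: pos1(id94) recv 48: drop; pos2(id54) recv 94: fwd; pos3(id67) recv 54: drop; pos4(id96) recv 67: drop; pos5(id43) recv 96: fwd; pos6(id41) recv 43: fwd; pos7(id65) recv 41: drop; pos0(id48) recv 65: fwd
Round 2: pos3(id67) recv 94: fwd; pos6(id41) recv 96: fwd; pos7(id65) recv 43: drop; pos1(id94) recv 65: drop
Round 3: pos4(id96) recv 94: drop; pos7(id65) recv 96: fwd
Round 4: pos0(id48) recv 96: fwd
Round 5: pos1(id94) recv 96: fwd
Round 6: pos2(id54) recv 96: fwd
Round 7: pos3(id67) recv 96: fwd
Round 8: pos4(id96) recv 96: ELECTED
Message ID 94 originates at pos 1; dropped at pos 4 in round 3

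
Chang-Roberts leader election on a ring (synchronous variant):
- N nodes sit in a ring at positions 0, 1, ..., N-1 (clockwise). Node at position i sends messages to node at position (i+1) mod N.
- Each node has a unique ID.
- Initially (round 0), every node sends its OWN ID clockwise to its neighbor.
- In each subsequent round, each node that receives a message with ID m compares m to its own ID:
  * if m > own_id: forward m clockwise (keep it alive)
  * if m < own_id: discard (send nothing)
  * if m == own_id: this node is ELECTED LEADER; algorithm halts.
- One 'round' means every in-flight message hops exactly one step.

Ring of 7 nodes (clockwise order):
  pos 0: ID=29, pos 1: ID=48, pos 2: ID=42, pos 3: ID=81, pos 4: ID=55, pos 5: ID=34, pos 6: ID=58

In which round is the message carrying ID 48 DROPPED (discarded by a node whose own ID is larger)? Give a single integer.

Round 1: pos1(id48) recv 29: drop; pos2(id42) recv 48: fwd; pos3(id81) recv 42: drop; pos4(id55) recv 81: fwd; pos5(id34) recv 55: fwd; pos6(id58) recv 34: drop; pos0(id29) recv 58: fwd
Round 2: pos3(id81) recv 48: drop; pos5(id34) recv 81: fwd; pos6(id58) recv 55: drop; pos1(id48) recv 58: fwd
Round 3: pos6(id58) recv 81: fwd; pos2(id42) recv 58: fwd
Round 4: pos0(id29) recv 81: fwd; pos3(id81) recv 58: drop
Round 5: pos1(id48) recv 81: fwd
Round 6: pos2(id42) recv 81: fwd
Round 7: pos3(id81) recv 81: ELECTED
Message ID 48 originates at pos 1; dropped at pos 3 in round 2

Answer: 2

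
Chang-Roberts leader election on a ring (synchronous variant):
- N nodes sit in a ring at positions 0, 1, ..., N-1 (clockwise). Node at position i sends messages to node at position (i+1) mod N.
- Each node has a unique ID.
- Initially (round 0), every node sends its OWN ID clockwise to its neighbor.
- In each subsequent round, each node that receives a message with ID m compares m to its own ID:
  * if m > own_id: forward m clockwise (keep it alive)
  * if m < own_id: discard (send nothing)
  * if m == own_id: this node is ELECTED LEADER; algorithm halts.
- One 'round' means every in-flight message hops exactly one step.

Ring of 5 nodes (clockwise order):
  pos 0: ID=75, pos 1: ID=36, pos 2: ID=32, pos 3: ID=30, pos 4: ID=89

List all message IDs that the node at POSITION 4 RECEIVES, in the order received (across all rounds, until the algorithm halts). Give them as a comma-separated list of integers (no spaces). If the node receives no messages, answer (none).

Round 1: pos1(id36) recv 75: fwd; pos2(id32) recv 36: fwd; pos3(id30) recv 32: fwd; pos4(id89) recv 30: drop; pos0(id75) recv 89: fwd
Round 2: pos2(id32) recv 75: fwd; pos3(id30) recv 36: fwd; pos4(id89) recv 32: drop; pos1(id36) recv 89: fwd
Round 3: pos3(id30) recv 75: fwd; pos4(id89) recv 36: drop; pos2(id32) recv 89: fwd
Round 4: pos4(id89) recv 75: drop; pos3(id30) recv 89: fwd
Round 5: pos4(id89) recv 89: ELECTED

Answer: 30,32,36,75,89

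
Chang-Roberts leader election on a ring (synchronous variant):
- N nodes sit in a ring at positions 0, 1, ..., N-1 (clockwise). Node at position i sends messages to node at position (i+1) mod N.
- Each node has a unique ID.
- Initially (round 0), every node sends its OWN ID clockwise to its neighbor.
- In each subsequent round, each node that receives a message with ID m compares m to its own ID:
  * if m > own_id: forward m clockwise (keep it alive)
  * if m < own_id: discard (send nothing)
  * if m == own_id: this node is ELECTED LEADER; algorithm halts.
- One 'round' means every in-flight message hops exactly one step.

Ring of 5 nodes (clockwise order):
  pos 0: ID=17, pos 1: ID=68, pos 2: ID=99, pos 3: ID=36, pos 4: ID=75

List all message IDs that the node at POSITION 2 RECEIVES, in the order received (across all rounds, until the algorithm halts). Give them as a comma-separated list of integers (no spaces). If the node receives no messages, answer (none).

Answer: 68,75,99

Derivation:
Round 1: pos1(id68) recv 17: drop; pos2(id99) recv 68: drop; pos3(id36) recv 99: fwd; pos4(id75) recv 36: drop; pos0(id17) recv 75: fwd
Round 2: pos4(id75) recv 99: fwd; pos1(id68) recv 75: fwd
Round 3: pos0(id17) recv 99: fwd; pos2(id99) recv 75: drop
Round 4: pos1(id68) recv 99: fwd
Round 5: pos2(id99) recv 99: ELECTED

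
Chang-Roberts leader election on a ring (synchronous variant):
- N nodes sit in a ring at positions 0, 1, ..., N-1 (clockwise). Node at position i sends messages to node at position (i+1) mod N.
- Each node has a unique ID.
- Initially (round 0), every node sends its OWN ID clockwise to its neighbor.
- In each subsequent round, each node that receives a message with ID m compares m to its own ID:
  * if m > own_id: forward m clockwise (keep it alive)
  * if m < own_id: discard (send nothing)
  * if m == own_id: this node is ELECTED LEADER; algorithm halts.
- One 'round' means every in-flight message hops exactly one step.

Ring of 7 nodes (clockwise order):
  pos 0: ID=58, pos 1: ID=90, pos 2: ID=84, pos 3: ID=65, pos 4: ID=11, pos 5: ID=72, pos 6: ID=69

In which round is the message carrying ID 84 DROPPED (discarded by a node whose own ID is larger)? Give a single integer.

Answer: 6

Derivation:
Round 1: pos1(id90) recv 58: drop; pos2(id84) recv 90: fwd; pos3(id65) recv 84: fwd; pos4(id11) recv 65: fwd; pos5(id72) recv 11: drop; pos6(id69) recv 72: fwd; pos0(id58) recv 69: fwd
Round 2: pos3(id65) recv 90: fwd; pos4(id11) recv 84: fwd; pos5(id72) recv 65: drop; pos0(id58) recv 72: fwd; pos1(id90) recv 69: drop
Round 3: pos4(id11) recv 90: fwd; pos5(id72) recv 84: fwd; pos1(id90) recv 72: drop
Round 4: pos5(id72) recv 90: fwd; pos6(id69) recv 84: fwd
Round 5: pos6(id69) recv 90: fwd; pos0(id58) recv 84: fwd
Round 6: pos0(id58) recv 90: fwd; pos1(id90) recv 84: drop
Round 7: pos1(id90) recv 90: ELECTED
Message ID 84 originates at pos 2; dropped at pos 1 in round 6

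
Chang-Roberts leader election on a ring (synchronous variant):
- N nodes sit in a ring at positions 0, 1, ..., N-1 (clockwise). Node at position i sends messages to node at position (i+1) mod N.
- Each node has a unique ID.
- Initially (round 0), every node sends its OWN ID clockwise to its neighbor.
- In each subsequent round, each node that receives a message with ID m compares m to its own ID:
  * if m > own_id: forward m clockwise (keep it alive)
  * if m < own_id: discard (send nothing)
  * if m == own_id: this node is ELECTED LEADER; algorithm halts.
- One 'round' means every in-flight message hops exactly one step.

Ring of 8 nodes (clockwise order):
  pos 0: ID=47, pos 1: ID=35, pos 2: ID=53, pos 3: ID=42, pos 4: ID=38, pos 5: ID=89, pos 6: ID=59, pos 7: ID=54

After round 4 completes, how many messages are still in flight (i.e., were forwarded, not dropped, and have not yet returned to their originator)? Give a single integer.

Round 1: pos1(id35) recv 47: fwd; pos2(id53) recv 35: drop; pos3(id42) recv 53: fwd; pos4(id38) recv 42: fwd; pos5(id89) recv 38: drop; pos6(id59) recv 89: fwd; pos7(id54) recv 59: fwd; pos0(id47) recv 54: fwd
Round 2: pos2(id53) recv 47: drop; pos4(id38) recv 53: fwd; pos5(id89) recv 42: drop; pos7(id54) recv 89: fwd; pos0(id47) recv 59: fwd; pos1(id35) recv 54: fwd
Round 3: pos5(id89) recv 53: drop; pos0(id47) recv 89: fwd; pos1(id35) recv 59: fwd; pos2(id53) recv 54: fwd
Round 4: pos1(id35) recv 89: fwd; pos2(id53) recv 59: fwd; pos3(id42) recv 54: fwd
After round 4: 3 messages still in flight

Answer: 3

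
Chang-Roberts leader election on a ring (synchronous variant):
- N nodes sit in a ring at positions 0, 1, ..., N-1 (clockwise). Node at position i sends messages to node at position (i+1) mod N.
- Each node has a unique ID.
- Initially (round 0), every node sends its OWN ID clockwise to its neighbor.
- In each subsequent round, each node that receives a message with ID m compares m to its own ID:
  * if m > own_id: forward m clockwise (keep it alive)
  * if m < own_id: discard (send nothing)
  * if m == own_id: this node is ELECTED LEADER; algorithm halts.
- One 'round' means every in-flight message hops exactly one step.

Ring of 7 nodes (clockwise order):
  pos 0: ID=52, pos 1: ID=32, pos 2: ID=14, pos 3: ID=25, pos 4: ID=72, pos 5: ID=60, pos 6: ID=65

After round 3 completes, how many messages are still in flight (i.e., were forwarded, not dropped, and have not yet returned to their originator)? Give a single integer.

Answer: 3

Derivation:
Round 1: pos1(id32) recv 52: fwd; pos2(id14) recv 32: fwd; pos3(id25) recv 14: drop; pos4(id72) recv 25: drop; pos5(id60) recv 72: fwd; pos6(id65) recv 60: drop; pos0(id52) recv 65: fwd
Round 2: pos2(id14) recv 52: fwd; pos3(id25) recv 32: fwd; pos6(id65) recv 72: fwd; pos1(id32) recv 65: fwd
Round 3: pos3(id25) recv 52: fwd; pos4(id72) recv 32: drop; pos0(id52) recv 72: fwd; pos2(id14) recv 65: fwd
After round 3: 3 messages still in flight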